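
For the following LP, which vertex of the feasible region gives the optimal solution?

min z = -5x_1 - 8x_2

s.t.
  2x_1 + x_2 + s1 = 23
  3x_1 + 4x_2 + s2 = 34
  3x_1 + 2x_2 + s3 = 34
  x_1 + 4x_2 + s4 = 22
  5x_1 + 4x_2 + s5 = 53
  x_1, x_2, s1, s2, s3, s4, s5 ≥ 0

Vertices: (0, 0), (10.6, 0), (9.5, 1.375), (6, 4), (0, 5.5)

Evaluate the objective at each vertex of the feasible region:
  z(0, 0) = 0
  z(10.6, 0) = -53
  z(9.5, 1.375) = -58.5
  z(6, 4) = -62  ←
  z(0, 5.5) = -44
The minimum is at x_1 = 6, x_2 = 4.

(6, 4)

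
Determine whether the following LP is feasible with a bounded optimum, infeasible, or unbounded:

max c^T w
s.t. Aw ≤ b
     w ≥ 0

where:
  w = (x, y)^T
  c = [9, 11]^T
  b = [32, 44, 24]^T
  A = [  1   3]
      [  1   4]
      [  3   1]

Feasible with a bounded optimal solution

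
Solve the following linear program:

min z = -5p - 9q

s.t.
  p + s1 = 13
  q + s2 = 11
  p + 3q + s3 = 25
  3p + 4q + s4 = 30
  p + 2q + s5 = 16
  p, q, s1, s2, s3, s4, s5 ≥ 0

Evaluate the objective at each vertex of the feasible region:
  z(0, 0) = 0
  z(10, 0) = -50
  z(0, 7.5) = -67.5  ←
The minimum is at p = 0, q = 7.5.

p = 0, q = 7.5, z = -67.5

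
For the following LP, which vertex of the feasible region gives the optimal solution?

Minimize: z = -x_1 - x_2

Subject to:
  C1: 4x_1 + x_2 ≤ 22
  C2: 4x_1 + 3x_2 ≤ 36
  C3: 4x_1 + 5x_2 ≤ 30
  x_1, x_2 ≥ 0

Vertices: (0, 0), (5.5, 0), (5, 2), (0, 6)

Evaluate the objective at each vertex of the feasible region:
  z(0, 0) = 0
  z(5.5, 0) = -5.5
  z(5, 2) = -7  ←
  z(0, 6) = -6
The minimum is at x_1 = 5, x_2 = 2.

(5, 2)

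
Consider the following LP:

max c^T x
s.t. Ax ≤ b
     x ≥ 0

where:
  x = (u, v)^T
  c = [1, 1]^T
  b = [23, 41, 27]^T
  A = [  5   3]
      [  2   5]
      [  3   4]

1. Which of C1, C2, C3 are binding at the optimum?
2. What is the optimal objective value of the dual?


1. C1, C3
2. 7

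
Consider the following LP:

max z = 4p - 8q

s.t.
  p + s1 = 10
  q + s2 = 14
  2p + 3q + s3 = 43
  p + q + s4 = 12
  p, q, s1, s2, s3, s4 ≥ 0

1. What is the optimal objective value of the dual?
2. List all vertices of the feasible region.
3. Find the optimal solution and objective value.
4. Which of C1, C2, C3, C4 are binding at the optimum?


1. 40
2. (0, 0), (10, 0), (10, 2), (0, 12)
3. p = 10, q = 0, z = 40
4. C1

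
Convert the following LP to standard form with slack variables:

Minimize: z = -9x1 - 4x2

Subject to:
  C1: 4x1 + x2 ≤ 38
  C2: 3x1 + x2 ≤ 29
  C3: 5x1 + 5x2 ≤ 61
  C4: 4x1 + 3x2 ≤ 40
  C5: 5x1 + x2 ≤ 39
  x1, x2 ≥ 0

min z = -9x1 - 4x2

s.t.
  4x1 + x2 + s1 = 38
  3x1 + x2 + s2 = 29
  5x1 + 5x2 + s3 = 61
  4x1 + 3x2 + s4 = 40
  5x1 + x2 + s5 = 39
  x1, x2, s1, s2, s3, s4, s5 ≥ 0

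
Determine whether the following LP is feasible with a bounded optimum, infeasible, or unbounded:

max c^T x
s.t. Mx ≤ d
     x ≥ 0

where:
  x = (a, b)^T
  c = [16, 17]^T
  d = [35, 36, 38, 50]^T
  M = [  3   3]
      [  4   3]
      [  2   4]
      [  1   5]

Feasible with a bounded optimal solution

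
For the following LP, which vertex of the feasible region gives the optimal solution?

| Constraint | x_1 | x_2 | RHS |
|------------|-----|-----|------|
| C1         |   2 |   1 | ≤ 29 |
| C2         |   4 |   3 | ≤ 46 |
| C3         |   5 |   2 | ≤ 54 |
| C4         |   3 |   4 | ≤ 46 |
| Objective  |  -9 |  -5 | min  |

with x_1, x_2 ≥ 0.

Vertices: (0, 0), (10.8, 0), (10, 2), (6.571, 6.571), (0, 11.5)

Evaluate the objective at each vertex of the feasible region:
  z(0, 0) = 0
  z(10.8, 0) = -97.2
  z(10, 2) = -100  ←
  z(6.571, 6.571) = -92
  z(0, 11.5) = -57.5
The minimum is at x_1 = 10, x_2 = 2.

(10, 2)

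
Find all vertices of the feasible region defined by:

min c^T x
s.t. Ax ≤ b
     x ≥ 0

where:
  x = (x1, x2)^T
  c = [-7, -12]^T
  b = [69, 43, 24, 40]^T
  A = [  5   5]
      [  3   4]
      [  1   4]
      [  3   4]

(0, 0), (13.33, 0), (8, 4), (0, 6)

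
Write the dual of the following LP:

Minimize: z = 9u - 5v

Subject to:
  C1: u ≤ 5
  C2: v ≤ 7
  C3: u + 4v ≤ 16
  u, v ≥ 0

Primal min cᵀx s.t. Ax ≤ b, x ≥ 0  →  Dual max −bᵀy s.t. Aᵀy ≥ −c, y ≥ 0.

Maximize: z = -5y1 - 7y2 - 16y3

Subject to:
  y1 + y3 ≥ -9
  y2 + 4y3 ≥ 5
  y1, y2, y3 ≥ 0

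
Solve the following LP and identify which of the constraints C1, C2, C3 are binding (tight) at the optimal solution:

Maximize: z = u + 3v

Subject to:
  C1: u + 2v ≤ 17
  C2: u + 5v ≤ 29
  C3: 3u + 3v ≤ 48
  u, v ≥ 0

At u = 9, v = 4, compute slack b - a·x for each constraint:
  C1: 17 − 17 = 0  (binding)
  C2: 29 − 29 = 0  (binding)
  C3: 48 − 39 = 9  (slack)

Optimal: u = 9, v = 4
Binding: C1, C2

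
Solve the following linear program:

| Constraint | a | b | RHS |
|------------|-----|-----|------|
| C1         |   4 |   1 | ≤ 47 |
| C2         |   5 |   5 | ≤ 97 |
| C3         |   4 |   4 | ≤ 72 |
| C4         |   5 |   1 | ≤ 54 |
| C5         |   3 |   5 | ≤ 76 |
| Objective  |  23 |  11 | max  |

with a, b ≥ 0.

Evaluate the objective at each vertex of the feasible region:
  z(0, 0) = 0
  z(10.8, 0) = 248.4
  z(9, 9) = 306  ←
  z(7, 11) = 282
  z(0, 15.2) = 167.2
The maximum is at a = 9, b = 9.

a = 9, b = 9, z = 306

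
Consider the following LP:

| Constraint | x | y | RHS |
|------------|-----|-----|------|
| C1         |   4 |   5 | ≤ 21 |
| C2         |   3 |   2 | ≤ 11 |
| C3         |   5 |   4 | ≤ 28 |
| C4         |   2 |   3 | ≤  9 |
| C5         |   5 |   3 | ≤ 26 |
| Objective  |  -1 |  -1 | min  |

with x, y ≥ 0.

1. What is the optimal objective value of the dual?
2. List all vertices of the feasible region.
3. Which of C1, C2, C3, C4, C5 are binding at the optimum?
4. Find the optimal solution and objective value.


1. -4
2. (0, 0), (3.667, 0), (3, 1), (0, 3)
3. C2, C4
4. x = 3, y = 1, z = -4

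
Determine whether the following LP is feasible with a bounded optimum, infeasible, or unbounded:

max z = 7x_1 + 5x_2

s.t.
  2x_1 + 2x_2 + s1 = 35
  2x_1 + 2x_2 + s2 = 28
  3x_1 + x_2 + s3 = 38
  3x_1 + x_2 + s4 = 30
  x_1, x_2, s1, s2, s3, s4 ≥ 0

Feasible with a bounded optimal solution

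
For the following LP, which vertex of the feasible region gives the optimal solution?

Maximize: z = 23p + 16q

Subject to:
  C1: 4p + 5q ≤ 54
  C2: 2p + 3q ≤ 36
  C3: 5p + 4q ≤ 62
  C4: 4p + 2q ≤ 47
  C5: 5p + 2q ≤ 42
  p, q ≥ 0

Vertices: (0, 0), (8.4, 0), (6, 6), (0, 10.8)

Evaluate the objective at each vertex of the feasible region:
  z(0, 0) = 0
  z(8.4, 0) = 193.2
  z(6, 6) = 234  ←
  z(0, 10.8) = 172.8
The maximum is at p = 6, q = 6.

(6, 6)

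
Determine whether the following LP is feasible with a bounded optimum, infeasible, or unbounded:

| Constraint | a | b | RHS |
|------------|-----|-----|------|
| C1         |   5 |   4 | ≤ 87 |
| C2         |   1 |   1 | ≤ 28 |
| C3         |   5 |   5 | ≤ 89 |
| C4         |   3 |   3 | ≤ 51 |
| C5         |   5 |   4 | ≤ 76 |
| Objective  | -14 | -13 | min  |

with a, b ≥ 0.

Feasible with a bounded optimal solution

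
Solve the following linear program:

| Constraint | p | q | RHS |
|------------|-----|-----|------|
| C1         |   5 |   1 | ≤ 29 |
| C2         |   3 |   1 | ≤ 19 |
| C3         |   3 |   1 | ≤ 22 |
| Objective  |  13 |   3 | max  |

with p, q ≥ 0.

Evaluate the objective at each vertex of the feasible region:
  z(0, 0) = 0
  z(5.8, 0) = 75.4
  z(5, 4) = 77  ←
  z(0, 19) = 57
The maximum is at p = 5, q = 4.

p = 5, q = 4, z = 77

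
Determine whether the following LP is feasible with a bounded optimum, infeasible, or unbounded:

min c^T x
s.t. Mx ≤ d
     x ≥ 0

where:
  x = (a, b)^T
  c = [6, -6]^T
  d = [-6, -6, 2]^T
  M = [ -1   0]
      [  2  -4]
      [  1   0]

Infeasible (no feasible solution exists)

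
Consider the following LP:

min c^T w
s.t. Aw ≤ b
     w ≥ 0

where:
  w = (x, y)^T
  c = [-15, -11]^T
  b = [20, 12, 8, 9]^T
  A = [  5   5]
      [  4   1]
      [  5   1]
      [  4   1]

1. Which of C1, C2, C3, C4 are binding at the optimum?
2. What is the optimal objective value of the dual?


1. C1, C3
2. -48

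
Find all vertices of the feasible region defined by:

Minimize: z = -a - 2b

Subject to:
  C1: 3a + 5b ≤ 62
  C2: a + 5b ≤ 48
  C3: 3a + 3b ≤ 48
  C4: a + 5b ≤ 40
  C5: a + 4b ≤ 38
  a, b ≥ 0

(0, 0), (16, 0), (10, 6), (0, 8)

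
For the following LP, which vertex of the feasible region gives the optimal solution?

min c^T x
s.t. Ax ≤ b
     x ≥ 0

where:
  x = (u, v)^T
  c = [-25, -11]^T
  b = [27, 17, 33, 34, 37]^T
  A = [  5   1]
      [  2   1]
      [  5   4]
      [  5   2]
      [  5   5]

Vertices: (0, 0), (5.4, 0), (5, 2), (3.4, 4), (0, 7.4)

Evaluate the objective at each vertex of the feasible region:
  z(0, 0) = 0
  z(5.4, 0) = -135
  z(5, 2) = -147  ←
  z(3.4, 4) = -129
  z(0, 7.4) = -81.4
The minimum is at u = 5, v = 2.

(5, 2)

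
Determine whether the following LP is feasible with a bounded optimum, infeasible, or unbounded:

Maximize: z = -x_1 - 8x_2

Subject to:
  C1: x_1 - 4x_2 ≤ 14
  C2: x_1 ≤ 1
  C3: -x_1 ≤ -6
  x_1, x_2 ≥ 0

Infeasible (no feasible solution exists)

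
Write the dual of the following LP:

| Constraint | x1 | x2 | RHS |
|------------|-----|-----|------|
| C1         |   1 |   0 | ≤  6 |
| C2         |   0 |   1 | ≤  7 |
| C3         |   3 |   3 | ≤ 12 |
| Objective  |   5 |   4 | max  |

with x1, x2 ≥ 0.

Primal max cᵀx s.t. Ax ≤ b, x ≥ 0  →  Dual min bᵀy s.t. Aᵀy ≥ c, y ≥ 0.

Minimize: z = 6y1 + 7y2 + 12y3

Subject to:
  y1 + 3y3 ≥ 5
  y2 + 3y3 ≥ 4
  y1, y2, y3 ≥ 0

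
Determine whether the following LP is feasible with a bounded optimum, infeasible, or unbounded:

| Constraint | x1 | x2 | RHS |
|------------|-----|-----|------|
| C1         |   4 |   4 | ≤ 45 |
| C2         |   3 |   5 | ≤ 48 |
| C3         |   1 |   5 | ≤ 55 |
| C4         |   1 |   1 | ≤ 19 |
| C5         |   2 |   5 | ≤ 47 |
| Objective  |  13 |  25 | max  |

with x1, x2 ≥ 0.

Feasible with a bounded optimal solution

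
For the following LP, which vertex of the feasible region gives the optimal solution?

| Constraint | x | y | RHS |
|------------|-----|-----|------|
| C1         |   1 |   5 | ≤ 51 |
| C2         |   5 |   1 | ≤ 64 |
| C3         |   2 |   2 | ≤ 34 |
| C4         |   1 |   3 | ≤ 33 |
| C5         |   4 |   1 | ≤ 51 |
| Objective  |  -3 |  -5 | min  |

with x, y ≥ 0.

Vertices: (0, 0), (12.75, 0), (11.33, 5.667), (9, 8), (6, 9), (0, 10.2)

Evaluate the objective at each vertex of the feasible region:
  z(0, 0) = 0
  z(12.75, 0) = -38.25
  z(11.33, 5.667) = -62.33
  z(9, 8) = -67  ←
  z(6, 9) = -63
  z(0, 10.2) = -51
The minimum is at x = 9, y = 8.

(9, 8)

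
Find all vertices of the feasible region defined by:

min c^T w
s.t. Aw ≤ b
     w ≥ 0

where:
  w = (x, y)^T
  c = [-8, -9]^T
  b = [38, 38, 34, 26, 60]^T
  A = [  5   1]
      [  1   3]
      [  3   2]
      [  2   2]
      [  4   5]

(0, 0), (7.6, 0), (6.25, 6.75), (5, 8), (0, 12)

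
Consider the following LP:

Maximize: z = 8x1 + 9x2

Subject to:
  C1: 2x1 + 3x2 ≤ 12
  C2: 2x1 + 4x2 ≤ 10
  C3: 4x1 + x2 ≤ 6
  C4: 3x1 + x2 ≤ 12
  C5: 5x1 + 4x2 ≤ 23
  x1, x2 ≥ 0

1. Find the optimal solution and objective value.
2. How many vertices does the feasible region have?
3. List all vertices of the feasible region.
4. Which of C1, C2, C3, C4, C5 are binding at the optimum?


1. x1 = 1, x2 = 2, z = 26
2. 4
3. (0, 0), (1.5, 0), (1, 2), (0, 2.5)
4. C2, C3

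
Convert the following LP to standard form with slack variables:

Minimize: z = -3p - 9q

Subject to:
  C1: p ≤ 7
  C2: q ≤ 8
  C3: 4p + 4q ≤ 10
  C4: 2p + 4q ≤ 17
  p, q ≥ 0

min z = -3p - 9q

s.t.
  p + s1 = 7
  q + s2 = 8
  4p + 4q + s3 = 10
  2p + 4q + s4 = 17
  p, q, s1, s2, s3, s4 ≥ 0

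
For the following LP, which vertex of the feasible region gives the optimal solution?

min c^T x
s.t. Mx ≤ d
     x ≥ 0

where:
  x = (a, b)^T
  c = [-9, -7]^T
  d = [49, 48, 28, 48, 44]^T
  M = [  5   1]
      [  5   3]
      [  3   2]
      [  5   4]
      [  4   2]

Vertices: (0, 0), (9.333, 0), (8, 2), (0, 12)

Evaluate the objective at each vertex of the feasible region:
  z(0, 0) = 0
  z(9.333, 0) = -84
  z(8, 2) = -86  ←
  z(0, 12) = -84
The minimum is at a = 8, b = 2.

(8, 2)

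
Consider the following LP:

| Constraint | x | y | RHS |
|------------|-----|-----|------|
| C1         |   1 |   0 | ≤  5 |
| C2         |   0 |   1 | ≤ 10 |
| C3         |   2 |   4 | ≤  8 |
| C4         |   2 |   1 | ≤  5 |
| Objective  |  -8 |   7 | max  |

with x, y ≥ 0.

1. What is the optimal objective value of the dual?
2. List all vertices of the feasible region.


1. 14
2. (0, 0), (2.5, 0), (2, 1), (0, 2)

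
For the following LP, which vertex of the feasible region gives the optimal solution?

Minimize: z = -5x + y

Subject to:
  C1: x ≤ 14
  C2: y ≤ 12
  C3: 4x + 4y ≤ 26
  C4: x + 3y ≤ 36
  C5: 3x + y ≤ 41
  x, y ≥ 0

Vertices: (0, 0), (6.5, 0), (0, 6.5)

Evaluate the objective at each vertex of the feasible region:
  z(0, 0) = 0
  z(6.5, 0) = -32.5  ←
  z(0, 6.5) = 6.5
The minimum is at x = 6.5, y = 0.

(6.5, 0)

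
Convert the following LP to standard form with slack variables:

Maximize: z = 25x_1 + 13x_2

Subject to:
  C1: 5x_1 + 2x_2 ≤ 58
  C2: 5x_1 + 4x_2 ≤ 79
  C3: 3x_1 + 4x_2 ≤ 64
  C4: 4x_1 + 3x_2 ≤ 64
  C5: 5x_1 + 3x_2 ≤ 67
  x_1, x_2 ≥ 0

max z = 25x_1 + 13x_2

s.t.
  5x_1 + 2x_2 + s1 = 58
  5x_1 + 4x_2 + s2 = 79
  3x_1 + 4x_2 + s3 = 64
  4x_1 + 3x_2 + s4 = 64
  5x_1 + 3x_2 + s5 = 67
  x_1, x_2, s1, s2, s3, s4, s5 ≥ 0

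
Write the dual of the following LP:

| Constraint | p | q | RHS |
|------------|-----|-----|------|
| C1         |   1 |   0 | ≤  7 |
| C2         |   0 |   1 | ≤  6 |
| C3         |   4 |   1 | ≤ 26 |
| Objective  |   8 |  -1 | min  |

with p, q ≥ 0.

Primal min cᵀx s.t. Ax ≤ b, x ≥ 0  →  Dual max −bᵀy s.t. Aᵀy ≥ −c, y ≥ 0.

Maximize: z = -7y1 - 6y2 - 26y3

Subject to:
  y1 + 4y3 ≥ -8
  y2 + y3 ≥ 1
  y1, y2, y3 ≥ 0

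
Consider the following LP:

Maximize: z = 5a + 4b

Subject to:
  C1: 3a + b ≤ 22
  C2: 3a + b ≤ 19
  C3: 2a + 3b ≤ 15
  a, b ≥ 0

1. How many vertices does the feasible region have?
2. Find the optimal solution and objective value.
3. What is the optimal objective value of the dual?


1. 4
2. a = 6, b = 1, z = 34
3. 34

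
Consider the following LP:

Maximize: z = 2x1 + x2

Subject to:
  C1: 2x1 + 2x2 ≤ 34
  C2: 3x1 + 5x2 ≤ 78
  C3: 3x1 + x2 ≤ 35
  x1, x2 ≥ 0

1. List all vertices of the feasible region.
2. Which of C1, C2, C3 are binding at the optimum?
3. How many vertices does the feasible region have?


1. (0, 0), (11.67, 0), (9, 8), (3.5, 13.5), (0, 15.6)
2. C1, C3
3. 5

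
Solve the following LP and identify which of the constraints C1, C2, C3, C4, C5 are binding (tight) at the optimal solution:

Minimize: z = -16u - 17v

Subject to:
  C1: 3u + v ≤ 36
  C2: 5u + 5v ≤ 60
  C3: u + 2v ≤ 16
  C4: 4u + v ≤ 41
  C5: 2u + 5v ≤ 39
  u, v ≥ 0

At u = 8, v = 4, compute slack b - a·x for each constraint:
  C1: 36 − 28 = 8  (slack)
  C2: 60 − 60 = 0  (binding)
  C3: 16 − 16 = 0  (binding)
  C4: 41 − 36 = 5  (slack)
  C5: 39 − 36 = 3  (slack)

Optimal: u = 8, v = 4
Binding: C2, C3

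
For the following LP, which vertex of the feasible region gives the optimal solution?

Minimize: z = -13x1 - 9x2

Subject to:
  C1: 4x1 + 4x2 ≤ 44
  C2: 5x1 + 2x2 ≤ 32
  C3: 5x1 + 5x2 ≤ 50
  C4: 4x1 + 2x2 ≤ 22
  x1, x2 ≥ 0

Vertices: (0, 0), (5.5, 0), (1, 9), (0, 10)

Evaluate the objective at each vertex of the feasible region:
  z(0, 0) = 0
  z(5.5, 0) = -71.5
  z(1, 9) = -94  ←
  z(0, 10) = -90
The minimum is at x1 = 1, x2 = 9.

(1, 9)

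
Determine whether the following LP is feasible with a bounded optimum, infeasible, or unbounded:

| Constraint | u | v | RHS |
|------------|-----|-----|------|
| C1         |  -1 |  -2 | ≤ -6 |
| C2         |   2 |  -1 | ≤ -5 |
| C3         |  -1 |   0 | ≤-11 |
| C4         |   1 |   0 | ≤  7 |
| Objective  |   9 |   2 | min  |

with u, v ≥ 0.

Infeasible (no feasible solution exists)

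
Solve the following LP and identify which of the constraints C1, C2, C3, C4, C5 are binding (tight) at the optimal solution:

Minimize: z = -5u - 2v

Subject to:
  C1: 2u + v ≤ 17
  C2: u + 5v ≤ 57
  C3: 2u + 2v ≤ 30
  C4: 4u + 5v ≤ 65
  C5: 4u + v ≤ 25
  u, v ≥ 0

At u = 4, v = 9, compute slack b - a·x for each constraint:
  C1: 17 − 17 = 0  (binding)
  C2: 57 − 49 = 8  (slack)
  C3: 30 − 26 = 4  (slack)
  C4: 65 − 61 = 4  (slack)
  C5: 25 − 25 = 0  (binding)

Optimal: u = 4, v = 9
Binding: C1, C5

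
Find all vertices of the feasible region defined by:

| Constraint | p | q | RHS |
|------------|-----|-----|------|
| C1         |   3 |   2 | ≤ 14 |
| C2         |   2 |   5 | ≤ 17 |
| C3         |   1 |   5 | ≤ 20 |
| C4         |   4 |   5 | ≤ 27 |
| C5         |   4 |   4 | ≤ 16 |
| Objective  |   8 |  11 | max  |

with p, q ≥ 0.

(0, 0), (4, 0), (1, 3), (0, 3.4)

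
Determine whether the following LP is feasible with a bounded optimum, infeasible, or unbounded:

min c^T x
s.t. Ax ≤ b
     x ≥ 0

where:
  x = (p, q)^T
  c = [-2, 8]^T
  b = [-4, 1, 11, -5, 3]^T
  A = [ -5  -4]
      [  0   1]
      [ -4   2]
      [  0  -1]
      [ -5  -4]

Infeasible (no feasible solution exists)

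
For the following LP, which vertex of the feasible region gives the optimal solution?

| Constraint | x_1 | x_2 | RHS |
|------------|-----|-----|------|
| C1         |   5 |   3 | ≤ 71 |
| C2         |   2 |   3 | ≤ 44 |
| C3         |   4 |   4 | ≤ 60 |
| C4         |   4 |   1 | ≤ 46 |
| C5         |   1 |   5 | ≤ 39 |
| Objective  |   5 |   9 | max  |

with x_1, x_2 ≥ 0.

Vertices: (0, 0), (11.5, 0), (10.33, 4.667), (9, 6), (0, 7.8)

Evaluate the objective at each vertex of the feasible region:
  z(0, 0) = 0
  z(11.5, 0) = 57.5
  z(10.33, 4.667) = 93.67
  z(9, 6) = 99  ←
  z(0, 7.8) = 70.2
The maximum is at x_1 = 9, x_2 = 6.

(9, 6)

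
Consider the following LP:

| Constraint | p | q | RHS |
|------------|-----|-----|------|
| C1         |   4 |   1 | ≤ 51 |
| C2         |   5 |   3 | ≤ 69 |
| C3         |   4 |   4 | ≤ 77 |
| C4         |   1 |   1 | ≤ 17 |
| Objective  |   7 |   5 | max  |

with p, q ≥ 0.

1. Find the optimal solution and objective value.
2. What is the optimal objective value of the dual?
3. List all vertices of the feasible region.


1. p = 9, q = 8, z = 103
2. 103
3. (0, 0), (12.75, 0), (12, 3), (9, 8), (0, 17)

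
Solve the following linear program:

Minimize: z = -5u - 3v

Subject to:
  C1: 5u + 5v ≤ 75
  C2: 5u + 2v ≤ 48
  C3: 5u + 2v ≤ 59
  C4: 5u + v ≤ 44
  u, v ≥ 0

Evaluate the objective at each vertex of the feasible region:
  z(0, 0) = 0
  z(8.8, 0) = -44
  z(8, 4) = -52
  z(6, 9) = -57  ←
  z(0, 15) = -45
The minimum is at u = 6, v = 9.

u = 6, v = 9, z = -57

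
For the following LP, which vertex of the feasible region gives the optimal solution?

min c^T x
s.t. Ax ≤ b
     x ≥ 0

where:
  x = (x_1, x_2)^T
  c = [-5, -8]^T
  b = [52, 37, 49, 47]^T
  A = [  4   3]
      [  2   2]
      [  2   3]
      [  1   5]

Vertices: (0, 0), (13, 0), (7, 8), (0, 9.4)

Evaluate the objective at each vertex of the feasible region:
  z(0, 0) = 0
  z(13, 0) = -65
  z(7, 8) = -99  ←
  z(0, 9.4) = -75.2
The minimum is at x_1 = 7, x_2 = 8.

(7, 8)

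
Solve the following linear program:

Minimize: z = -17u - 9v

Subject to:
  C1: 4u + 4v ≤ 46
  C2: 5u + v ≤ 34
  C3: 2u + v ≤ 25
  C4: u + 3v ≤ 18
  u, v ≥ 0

Evaluate the objective at each vertex of the feasible region:
  z(0, 0) = 0
  z(6.8, 0) = -115.6
  z(6, 4) = -138  ←
  z(0, 6) = -54
The minimum is at u = 6, v = 4.

u = 6, v = 4, z = -138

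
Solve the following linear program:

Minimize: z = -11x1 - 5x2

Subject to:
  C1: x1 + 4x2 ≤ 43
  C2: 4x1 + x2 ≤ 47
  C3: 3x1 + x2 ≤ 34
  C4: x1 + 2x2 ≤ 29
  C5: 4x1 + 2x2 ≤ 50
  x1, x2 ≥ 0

Evaluate the objective at each vertex of the feasible region:
  z(0, 0) = 0
  z(11.33, 0) = -124.7
  z(9, 7) = -134  ←
  z(8.143, 8.714) = -133.1
  z(0, 10.75) = -53.75
The minimum is at x1 = 9, x2 = 7.

x1 = 9, x2 = 7, z = -134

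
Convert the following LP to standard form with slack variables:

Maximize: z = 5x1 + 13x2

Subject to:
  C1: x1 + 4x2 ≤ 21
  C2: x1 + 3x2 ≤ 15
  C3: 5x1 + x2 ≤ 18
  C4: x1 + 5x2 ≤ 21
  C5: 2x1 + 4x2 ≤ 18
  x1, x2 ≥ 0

max z = 5x1 + 13x2

s.t.
  x1 + 4x2 + s1 = 21
  x1 + 3x2 + s2 = 15
  5x1 + x2 + s3 = 18
  x1 + 5x2 + s4 = 21
  2x1 + 4x2 + s5 = 18
  x1, x2, s1, s2, s3, s4, s5 ≥ 0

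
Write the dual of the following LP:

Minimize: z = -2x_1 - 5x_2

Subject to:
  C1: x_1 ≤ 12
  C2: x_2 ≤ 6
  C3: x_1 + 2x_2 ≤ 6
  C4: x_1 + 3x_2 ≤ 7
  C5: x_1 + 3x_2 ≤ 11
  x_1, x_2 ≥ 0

Primal min cᵀx s.t. Ax ≤ b, x ≥ 0  →  Dual max −bᵀy s.t. Aᵀy ≥ −c, y ≥ 0.

Maximize: z = -12y1 - 6y2 - 6y3 - 7y4 - 11y5

Subject to:
  y1 + y3 + y4 + y5 ≥ 2
  y2 + 2y3 + 3y4 + 3y5 ≥ 5
  y1, y2, y3, y4, y5 ≥ 0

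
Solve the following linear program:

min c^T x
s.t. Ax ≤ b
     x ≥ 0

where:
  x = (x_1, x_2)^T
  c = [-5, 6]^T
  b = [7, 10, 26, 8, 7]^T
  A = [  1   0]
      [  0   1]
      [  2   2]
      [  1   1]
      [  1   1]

Evaluate the objective at each vertex of the feasible region:
  z(0, 0) = 0
  z(7, 0) = -35  ←
  z(0, 7) = 42
The minimum is at x_1 = 7, x_2 = 0.

x_1 = 7, x_2 = 0, z = -35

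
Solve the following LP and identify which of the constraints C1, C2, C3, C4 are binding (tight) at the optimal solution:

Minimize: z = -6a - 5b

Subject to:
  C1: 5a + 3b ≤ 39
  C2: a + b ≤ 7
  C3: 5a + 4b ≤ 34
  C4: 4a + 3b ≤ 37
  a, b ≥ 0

At a = 6, b = 1, compute slack b - a·x for each constraint:
  C1: 39 − 33 = 6  (slack)
  C2: 7 − 7 = 0  (binding)
  C3: 34 − 34 = 0  (binding)
  C4: 37 − 27 = 10  (slack)

Optimal: a = 6, b = 1
Binding: C2, C3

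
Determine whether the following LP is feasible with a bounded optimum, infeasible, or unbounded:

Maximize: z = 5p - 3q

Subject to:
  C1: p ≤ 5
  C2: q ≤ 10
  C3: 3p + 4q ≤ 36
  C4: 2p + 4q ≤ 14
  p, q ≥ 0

Feasible with a bounded optimal solution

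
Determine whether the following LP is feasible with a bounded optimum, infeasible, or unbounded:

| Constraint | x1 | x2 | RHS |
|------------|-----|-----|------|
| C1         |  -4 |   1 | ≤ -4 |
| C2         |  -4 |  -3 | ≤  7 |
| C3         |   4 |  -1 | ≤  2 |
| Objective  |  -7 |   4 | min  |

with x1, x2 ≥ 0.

Infeasible (no feasible solution exists)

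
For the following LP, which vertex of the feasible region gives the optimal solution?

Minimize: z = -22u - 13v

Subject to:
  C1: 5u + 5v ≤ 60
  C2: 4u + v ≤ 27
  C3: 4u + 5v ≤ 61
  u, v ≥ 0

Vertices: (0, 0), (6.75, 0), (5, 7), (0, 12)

Evaluate the objective at each vertex of the feasible region:
  z(0, 0) = 0
  z(6.75, 0) = -148.5
  z(5, 7) = -201  ←
  z(0, 12) = -156
The minimum is at u = 5, v = 7.

(5, 7)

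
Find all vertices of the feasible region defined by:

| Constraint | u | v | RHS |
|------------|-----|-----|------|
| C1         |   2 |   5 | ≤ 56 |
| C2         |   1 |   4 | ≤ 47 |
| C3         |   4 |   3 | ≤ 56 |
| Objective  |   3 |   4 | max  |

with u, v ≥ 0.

(0, 0), (14, 0), (8, 8), (0, 11.2)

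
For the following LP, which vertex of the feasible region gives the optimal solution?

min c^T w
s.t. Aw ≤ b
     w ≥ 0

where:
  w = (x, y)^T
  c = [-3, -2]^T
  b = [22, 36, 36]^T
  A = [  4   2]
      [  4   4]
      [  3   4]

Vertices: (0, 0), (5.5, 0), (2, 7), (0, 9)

Evaluate the objective at each vertex of the feasible region:
  z(0, 0) = 0
  z(5.5, 0) = -16.5
  z(2, 7) = -20  ←
  z(0, 9) = -18
The minimum is at x = 2, y = 7.

(2, 7)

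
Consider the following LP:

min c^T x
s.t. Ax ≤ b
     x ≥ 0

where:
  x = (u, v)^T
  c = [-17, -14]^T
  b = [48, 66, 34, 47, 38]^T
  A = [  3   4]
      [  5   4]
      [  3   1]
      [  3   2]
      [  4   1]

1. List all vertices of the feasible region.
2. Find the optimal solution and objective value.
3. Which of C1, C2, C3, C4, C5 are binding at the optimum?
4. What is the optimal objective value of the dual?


1. (0, 0), (9.5, 0), (8, 6), (0, 12)
2. u = 8, v = 6, z = -220
3. C1, C5
4. -220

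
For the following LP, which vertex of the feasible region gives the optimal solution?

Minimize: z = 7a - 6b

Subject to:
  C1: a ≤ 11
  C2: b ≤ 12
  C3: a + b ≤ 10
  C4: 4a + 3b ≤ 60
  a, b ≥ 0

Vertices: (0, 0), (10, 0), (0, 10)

Evaluate the objective at each vertex of the feasible region:
  z(0, 0) = 0
  z(10, 0) = 70
  z(0, 10) = -60  ←
The minimum is at a = 0, b = 10.

(0, 10)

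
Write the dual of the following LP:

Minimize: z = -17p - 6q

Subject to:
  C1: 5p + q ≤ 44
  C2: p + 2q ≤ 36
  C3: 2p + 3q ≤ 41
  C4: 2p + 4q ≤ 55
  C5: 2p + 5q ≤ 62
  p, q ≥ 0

Primal min cᵀx s.t. Ax ≤ b, x ≥ 0  →  Dual max −bᵀy s.t. Aᵀy ≥ −c, y ≥ 0.

Maximize: z = -44y1 - 36y2 - 41y3 - 55y4 - 62y5

Subject to:
  5y1 + y2 + 2y3 + 2y4 + 2y5 ≥ 17
  y1 + 2y2 + 3y3 + 4y4 + 5y5 ≥ 6
  y1, y2, y3, y4, y5 ≥ 0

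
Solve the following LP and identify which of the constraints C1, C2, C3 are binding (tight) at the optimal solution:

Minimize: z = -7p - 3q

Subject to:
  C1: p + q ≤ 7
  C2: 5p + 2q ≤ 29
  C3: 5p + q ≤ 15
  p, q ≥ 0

At p = 2, q = 5, compute slack b - a·x for each constraint:
  C1: 7 − 7 = 0  (binding)
  C2: 29 − 20 = 9  (slack)
  C3: 15 − 15 = 0  (binding)

Optimal: p = 2, q = 5
Binding: C1, C3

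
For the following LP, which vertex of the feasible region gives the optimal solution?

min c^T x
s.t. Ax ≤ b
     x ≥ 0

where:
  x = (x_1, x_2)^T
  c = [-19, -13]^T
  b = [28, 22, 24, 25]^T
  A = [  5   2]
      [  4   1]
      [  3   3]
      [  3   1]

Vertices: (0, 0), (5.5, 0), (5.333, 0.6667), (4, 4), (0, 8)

Evaluate the objective at each vertex of the feasible region:
  z(0, 0) = 0
  z(5.5, 0) = -104.5
  z(5.333, 0.6667) = -110
  z(4, 4) = -128  ←
  z(0, 8) = -104
The minimum is at x_1 = 4, x_2 = 4.

(4, 4)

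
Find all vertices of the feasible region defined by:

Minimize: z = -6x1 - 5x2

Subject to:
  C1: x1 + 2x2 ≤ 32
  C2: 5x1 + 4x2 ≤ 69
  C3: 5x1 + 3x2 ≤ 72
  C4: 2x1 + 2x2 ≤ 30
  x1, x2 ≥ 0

(0, 0), (13.8, 0), (9, 6), (0, 15)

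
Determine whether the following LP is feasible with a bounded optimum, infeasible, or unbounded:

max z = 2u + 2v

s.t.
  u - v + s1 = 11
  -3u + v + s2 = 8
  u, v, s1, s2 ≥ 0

Unbounded (objective can increase without bound)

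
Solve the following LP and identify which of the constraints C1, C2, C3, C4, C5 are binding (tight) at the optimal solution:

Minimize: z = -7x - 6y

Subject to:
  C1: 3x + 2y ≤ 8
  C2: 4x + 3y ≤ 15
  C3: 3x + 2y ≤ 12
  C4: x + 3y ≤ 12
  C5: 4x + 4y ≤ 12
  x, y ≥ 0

At x = 2, y = 1, compute slack b - a·x for each constraint:
  C1: 8 − 8 = 0  (binding)
  C2: 15 − 11 = 4  (slack)
  C3: 12 − 8 = 4  (slack)
  C4: 12 − 5 = 7  (slack)
  C5: 12 − 12 = 0  (binding)

Optimal: x = 2, y = 1
Binding: C1, C5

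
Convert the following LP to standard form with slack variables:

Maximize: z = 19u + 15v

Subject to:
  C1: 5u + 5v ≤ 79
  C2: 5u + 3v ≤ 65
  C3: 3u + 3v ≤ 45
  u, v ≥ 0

max z = 19u + 15v

s.t.
  5u + 5v + s1 = 79
  5u + 3v + s2 = 65
  3u + 3v + s3 = 45
  u, v, s1, s2, s3 ≥ 0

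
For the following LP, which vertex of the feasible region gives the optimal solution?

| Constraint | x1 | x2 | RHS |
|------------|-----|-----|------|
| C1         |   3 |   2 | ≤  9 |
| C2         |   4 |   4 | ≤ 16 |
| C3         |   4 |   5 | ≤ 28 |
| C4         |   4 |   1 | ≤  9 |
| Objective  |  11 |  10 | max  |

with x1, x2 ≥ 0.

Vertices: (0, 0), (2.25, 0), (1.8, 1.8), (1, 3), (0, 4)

Evaluate the objective at each vertex of the feasible region:
  z(0, 0) = 0
  z(2.25, 0) = 24.75
  z(1.8, 1.8) = 37.8
  z(1, 3) = 41  ←
  z(0, 4) = 40
The maximum is at x1 = 1, x2 = 3.

(1, 3)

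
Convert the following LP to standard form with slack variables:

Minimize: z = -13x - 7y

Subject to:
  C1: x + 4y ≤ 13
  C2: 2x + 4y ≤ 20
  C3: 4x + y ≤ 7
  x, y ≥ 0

min z = -13x - 7y

s.t.
  x + 4y + s1 = 13
  2x + 4y + s2 = 20
  4x + y + s3 = 7
  x, y, s1, s2, s3 ≥ 0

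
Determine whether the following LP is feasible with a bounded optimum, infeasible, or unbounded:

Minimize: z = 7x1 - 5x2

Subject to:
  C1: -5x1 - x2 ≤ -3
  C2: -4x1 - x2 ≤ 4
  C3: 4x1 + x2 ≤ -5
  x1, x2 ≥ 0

Infeasible (no feasible solution exists)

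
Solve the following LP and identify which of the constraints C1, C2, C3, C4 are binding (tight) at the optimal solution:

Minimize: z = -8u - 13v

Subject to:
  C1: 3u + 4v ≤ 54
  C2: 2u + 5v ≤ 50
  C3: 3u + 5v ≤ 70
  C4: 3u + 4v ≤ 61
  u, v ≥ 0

At u = 10, v = 6, compute slack b - a·x for each constraint:
  C1: 54 − 54 = 0  (binding)
  C2: 50 − 50 = 0  (binding)
  C3: 70 − 60 = 10  (slack)
  C4: 61 − 54 = 7  (slack)

Optimal: u = 10, v = 6
Binding: C1, C2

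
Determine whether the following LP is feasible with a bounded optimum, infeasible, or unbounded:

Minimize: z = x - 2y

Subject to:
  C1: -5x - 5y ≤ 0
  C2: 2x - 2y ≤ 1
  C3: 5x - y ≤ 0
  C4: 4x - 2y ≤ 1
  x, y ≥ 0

Unbounded (objective can decrease without bound)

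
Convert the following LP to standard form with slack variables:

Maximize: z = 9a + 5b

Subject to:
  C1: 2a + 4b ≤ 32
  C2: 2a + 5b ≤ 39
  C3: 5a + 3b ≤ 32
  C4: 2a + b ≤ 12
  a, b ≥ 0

max z = 9a + 5b

s.t.
  2a + 4b + s1 = 32
  2a + 5b + s2 = 39
  5a + 3b + s3 = 32
  2a + b + s4 = 12
  a, b, s1, s2, s3, s4 ≥ 0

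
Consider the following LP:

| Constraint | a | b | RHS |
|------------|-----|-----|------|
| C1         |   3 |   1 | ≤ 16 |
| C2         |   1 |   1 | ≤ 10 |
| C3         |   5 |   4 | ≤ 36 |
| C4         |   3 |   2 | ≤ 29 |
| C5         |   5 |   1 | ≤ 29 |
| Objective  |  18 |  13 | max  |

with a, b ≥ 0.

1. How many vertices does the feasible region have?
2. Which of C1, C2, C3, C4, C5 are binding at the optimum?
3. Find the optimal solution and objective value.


1. 4
2. C1, C3
3. a = 4, b = 4, z = 124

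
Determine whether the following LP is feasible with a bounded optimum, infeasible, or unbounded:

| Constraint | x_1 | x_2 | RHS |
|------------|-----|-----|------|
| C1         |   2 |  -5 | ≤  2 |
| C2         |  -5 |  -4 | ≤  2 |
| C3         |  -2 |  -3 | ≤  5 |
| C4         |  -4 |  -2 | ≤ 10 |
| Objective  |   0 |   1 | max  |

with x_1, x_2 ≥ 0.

Unbounded (objective can increase without bound)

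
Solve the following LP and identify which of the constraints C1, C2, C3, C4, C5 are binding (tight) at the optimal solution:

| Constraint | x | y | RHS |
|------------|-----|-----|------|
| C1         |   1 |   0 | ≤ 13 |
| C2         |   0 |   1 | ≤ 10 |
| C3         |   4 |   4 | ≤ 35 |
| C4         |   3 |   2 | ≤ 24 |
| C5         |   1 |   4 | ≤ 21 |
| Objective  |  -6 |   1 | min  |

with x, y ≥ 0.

At x = 8, y = 0, compute slack b - a·x for each constraint:
  C1: 13 − 8 = 5  (slack)
  C2: 10 − 0 = 10  (slack)
  C3: 35 − 32 = 3  (slack)
  C4: 24 − 24 = 0  (binding)
  C5: 21 − 8 = 13  (slack)

Optimal: x = 8, y = 0
Binding: C4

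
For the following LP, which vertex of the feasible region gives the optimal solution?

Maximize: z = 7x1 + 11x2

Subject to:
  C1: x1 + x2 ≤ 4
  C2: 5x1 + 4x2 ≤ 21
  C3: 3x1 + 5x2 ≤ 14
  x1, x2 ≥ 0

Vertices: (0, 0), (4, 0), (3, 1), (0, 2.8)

Evaluate the objective at each vertex of the feasible region:
  z(0, 0) = 0
  z(4, 0) = 28
  z(3, 1) = 32  ←
  z(0, 2.8) = 30.8
The maximum is at x1 = 3, x2 = 1.

(3, 1)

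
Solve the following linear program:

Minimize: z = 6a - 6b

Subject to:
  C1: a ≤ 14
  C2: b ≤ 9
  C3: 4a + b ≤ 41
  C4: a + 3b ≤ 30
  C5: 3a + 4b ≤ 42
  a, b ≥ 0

Evaluate the objective at each vertex of the feasible region:
  z(0, 0) = 0
  z(10.25, 0) = 61.5
  z(9.385, 3.462) = 35.54
  z(2, 9) = -42
  z(0, 9) = -54  ←
The minimum is at a = 0, b = 9.

a = 0, b = 9, z = -54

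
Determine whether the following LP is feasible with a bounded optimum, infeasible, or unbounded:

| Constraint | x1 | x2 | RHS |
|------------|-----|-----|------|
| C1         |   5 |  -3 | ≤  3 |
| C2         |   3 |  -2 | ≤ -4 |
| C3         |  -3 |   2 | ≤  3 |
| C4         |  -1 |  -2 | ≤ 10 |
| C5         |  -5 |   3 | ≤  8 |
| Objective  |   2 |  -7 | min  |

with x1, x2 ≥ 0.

Infeasible (no feasible solution exists)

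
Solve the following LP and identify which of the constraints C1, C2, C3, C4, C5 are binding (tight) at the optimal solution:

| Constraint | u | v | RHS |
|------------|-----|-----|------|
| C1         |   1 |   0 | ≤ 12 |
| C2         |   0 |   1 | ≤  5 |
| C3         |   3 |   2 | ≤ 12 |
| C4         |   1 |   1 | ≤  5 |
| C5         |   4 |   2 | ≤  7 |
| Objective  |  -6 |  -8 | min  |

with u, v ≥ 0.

At u = 0, v = 3.5, compute slack b - a·x for each constraint:
  C1: 12 − 0 = 12  (slack)
  C2: 5 − 3.5 = 1.5  (slack)
  C3: 12 − 7 = 5  (slack)
  C4: 5 − 3.5 = 1.5  (slack)
  C5: 7 − 7 = 0  (binding)

Optimal: u = 0, v = 3.5
Binding: C5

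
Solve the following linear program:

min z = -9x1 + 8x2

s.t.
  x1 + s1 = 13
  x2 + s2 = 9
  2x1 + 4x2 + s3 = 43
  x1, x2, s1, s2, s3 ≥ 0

Evaluate the objective at each vertex of the feasible region:
  z(0, 0) = 0
  z(13, 0) = -117  ←
  z(13, 4.25) = -83
  z(3.5, 9) = 40.5
  z(0, 9) = 72
The minimum is at x1 = 13, x2 = 0.

x1 = 13, x2 = 0, z = -117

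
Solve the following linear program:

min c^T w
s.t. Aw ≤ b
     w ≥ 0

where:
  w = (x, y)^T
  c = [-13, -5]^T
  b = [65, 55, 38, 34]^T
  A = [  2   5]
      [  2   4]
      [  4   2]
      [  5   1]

Evaluate the objective at each vertex of the feasible region:
  z(0, 0) = 0
  z(6.8, 0) = -88.4
  z(5, 9) = -110  ←
  z(3.75, 11.5) = -106.2
  z(0, 13) = -65
The minimum is at x = 5, y = 9.

x = 5, y = 9, z = -110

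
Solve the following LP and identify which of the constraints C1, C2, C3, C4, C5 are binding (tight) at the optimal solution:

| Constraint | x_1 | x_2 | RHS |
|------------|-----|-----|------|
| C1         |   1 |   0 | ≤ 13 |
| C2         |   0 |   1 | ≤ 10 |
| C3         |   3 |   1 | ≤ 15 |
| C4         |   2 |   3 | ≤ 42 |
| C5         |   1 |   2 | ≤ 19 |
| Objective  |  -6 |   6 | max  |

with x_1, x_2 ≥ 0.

At x_1 = 0, x_2 = 9.5, compute slack b - a·x for each constraint:
  C1: 13 − 0 = 13  (slack)
  C2: 10 − 9.5 = 0.5  (slack)
  C3: 15 − 9.5 = 5.5  (slack)
  C4: 42 − 28.5 = 13.5  (slack)
  C5: 19 − 19 = 0  (binding)

Optimal: x_1 = 0, x_2 = 9.5
Binding: C5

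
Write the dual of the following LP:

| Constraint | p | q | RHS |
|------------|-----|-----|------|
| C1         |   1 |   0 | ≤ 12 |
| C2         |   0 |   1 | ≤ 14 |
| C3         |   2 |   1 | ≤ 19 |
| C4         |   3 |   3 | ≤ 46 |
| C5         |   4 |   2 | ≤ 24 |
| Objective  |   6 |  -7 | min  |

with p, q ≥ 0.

Primal min cᵀx s.t. Ax ≤ b, x ≥ 0  →  Dual max −bᵀy s.t. Aᵀy ≥ −c, y ≥ 0.

Maximize: z = -12y1 - 14y2 - 19y3 - 46y4 - 24y5

Subject to:
  y1 + 2y3 + 3y4 + 4y5 ≥ -6
  y2 + y3 + 3y4 + 2y5 ≥ 7
  y1, y2, y3, y4, y5 ≥ 0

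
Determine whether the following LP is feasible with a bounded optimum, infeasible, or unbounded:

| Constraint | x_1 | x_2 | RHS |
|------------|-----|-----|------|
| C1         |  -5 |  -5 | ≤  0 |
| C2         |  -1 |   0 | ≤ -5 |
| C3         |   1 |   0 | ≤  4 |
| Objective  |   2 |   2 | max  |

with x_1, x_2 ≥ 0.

Infeasible (no feasible solution exists)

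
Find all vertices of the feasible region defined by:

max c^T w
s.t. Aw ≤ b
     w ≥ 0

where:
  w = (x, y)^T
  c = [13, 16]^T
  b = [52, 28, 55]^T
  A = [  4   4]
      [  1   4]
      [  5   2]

(0, 0), (11, 0), (9.667, 3.333), (8, 5), (0, 7)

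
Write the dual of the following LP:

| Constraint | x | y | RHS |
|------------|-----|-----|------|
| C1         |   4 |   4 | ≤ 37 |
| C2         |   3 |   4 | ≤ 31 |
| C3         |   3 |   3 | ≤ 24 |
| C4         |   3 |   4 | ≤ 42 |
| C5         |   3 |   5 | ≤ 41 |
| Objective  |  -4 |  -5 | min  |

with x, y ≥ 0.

Primal min cᵀx s.t. Ax ≤ b, x ≥ 0  →  Dual max −bᵀy s.t. Aᵀy ≥ −c, y ≥ 0.

Maximize: z = -37y1 - 31y2 - 24y3 - 42y4 - 41y5

Subject to:
  4y1 + 3y2 + 3y3 + 3y4 + 3y5 ≥ 4
  4y1 + 4y2 + 3y3 + 4y4 + 5y5 ≥ 5
  y1, y2, y3, y4, y5 ≥ 0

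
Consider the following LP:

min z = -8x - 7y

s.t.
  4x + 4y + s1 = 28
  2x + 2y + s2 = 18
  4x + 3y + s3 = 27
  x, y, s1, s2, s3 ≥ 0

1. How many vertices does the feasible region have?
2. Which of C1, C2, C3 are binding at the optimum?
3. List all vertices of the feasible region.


1. 4
2. C1, C3
3. (0, 0), (6.75, 0), (6, 1), (0, 7)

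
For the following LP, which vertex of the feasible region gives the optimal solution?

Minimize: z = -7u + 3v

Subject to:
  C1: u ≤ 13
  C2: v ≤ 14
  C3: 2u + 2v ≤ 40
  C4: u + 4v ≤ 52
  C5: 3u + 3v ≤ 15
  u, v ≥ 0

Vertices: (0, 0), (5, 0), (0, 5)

Evaluate the objective at each vertex of the feasible region:
  z(0, 0) = 0
  z(5, 0) = -35  ←
  z(0, 5) = 15
The minimum is at u = 5, v = 0.

(5, 0)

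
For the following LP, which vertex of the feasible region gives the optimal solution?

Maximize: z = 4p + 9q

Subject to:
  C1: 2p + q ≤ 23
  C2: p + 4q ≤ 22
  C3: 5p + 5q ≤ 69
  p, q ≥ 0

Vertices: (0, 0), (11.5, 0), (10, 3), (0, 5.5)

Evaluate the objective at each vertex of the feasible region:
  z(0, 0) = 0
  z(11.5, 0) = 46
  z(10, 3) = 67  ←
  z(0, 5.5) = 49.5
The maximum is at p = 10, q = 3.

(10, 3)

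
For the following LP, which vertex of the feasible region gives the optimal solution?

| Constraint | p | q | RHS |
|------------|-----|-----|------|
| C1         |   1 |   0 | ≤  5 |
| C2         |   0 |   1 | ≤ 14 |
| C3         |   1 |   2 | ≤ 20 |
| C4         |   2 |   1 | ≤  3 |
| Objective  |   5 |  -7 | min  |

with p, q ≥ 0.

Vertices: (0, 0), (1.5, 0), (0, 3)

Evaluate the objective at each vertex of the feasible region:
  z(0, 0) = 0
  z(1.5, 0) = 7.5
  z(0, 3) = -21  ←
The minimum is at p = 0, q = 3.

(0, 3)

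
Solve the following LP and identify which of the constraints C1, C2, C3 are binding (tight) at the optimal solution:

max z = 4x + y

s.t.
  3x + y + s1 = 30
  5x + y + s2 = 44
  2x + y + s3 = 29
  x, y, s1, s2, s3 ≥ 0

At x = 7, y = 9, compute slack b - a·x for each constraint:
  C1: 30 − 30 = 0  (binding)
  C2: 44 − 44 = 0  (binding)
  C3: 29 − 23 = 6  (slack)

Optimal: x = 7, y = 9
Binding: C1, C2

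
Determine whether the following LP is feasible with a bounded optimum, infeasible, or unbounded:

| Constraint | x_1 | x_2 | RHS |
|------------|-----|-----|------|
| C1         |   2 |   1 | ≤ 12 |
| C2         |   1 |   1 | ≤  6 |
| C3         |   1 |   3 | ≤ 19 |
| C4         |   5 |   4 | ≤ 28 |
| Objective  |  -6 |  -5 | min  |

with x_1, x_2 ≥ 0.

Feasible with a bounded optimal solution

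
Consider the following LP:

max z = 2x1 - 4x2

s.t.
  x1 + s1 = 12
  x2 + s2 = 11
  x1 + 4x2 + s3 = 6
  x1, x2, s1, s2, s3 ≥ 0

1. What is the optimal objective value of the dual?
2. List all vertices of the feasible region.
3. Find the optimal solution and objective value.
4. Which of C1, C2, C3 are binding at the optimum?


1. 12
2. (0, 0), (6, 0), (0, 1.5)
3. x1 = 6, x2 = 0, z = 12
4. C3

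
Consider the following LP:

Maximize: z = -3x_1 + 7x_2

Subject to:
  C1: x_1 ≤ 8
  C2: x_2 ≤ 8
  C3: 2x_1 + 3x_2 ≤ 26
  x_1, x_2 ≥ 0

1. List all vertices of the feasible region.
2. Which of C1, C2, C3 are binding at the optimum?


1. (0, 0), (8, 0), (8, 3.333), (1, 8), (0, 8)
2. C2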